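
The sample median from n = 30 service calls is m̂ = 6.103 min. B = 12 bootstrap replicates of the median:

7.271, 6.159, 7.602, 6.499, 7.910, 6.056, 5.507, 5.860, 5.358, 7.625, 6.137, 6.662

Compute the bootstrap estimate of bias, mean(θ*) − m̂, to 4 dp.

mean(θ*) = (7.271 + 6.159 + 7.602 + 6.499 + 7.910 + 6.056 + 5.507 + 5.860 + 5.358 + 7.625 + 6.137 + 6.662) / 12 = 6.55383
bias = 6.55383 − 6.103

bias = +0.4508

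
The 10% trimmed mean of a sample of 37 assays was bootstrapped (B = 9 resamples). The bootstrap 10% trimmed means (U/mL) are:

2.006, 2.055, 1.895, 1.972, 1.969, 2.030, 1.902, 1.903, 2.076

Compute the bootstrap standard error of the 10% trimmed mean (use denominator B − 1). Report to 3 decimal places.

SE* = 0.068

Bootstrap SE is the standard deviation of the 9 replicate 10% trimmed means.
Mean of replicates: (2.006 + 2.055 + 1.895 + 1.972 + 1.969 + 2.030 + 1.902 + 1.903 + 2.076) / 9 = 17.80800 / 9 = 1.97867
Sum of squared deviations: (+0.02733)² + (+0.07633)² + (−0.08367)² + (−0.00667)² + (−0.00967)² + (+0.05133)² + (−0.07667)² + (−0.07567)² + (+0.09733)² = 0.03742
Variance = 0.03742 / 8 = 0.00468
SE* = √0.00468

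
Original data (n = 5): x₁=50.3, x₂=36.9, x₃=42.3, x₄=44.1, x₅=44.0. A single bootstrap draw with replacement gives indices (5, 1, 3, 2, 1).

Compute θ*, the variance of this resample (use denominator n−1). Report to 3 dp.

Resample values: 44.0, 50.3, 42.3, 36.9, 50.3.
Mean = 44.7600; sum of squared deviations = 129.7920
s² = 129.7920 / 4 = 32.4480

θ* = 32.448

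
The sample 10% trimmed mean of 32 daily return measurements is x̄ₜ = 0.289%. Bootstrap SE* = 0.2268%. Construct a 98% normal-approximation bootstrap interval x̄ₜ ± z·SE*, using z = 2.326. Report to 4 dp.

(-0.2385, 0.8165)

Margin = 2.326 × 0.2268 = 0.52754
Interval: 0.289 ± 0.52754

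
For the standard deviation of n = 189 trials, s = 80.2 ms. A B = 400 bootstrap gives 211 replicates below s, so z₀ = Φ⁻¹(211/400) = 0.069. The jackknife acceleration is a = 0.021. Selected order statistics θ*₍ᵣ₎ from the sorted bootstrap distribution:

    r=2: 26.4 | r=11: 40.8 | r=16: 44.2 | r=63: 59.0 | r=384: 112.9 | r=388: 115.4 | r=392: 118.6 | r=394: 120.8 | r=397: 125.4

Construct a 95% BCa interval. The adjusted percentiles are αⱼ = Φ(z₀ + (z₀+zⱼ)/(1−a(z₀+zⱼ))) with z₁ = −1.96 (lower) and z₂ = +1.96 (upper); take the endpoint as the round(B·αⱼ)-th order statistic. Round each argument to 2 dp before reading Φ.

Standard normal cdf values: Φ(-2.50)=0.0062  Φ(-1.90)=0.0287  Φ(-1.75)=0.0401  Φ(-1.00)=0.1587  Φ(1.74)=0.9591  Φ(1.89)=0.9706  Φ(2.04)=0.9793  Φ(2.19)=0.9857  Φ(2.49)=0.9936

Lower: z₀ + z₁ = 0.069 + (-1.960) = -1.891; 1 − a(z₀+z₁) = 1 − (0.021)(-1.891) = 1.0397; argument = 0.069 + (-1.891)/1.0397 = -1.7498 → -1.75.
α₁ = Φ(-1.75) = 0.0401; rank = round(400 × 0.0401) = 16; θ*₍16₎ = 44.2.
Upper: z₀ + z₂ = 2.029; 1 − a(z₀+z₂) = 0.9574; argument = 2.1883 → 2.19; α₂ = 0.9857; rank = 394; θ*₍394₎ = 120.8.

(44.2, 120.8)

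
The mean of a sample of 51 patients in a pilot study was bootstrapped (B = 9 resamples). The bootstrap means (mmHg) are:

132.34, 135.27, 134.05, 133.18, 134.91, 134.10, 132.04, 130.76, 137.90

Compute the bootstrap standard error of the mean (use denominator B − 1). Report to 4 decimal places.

SE* = 2.0975

Bootstrap SE is the standard deviation of the 9 replicate means.
Mean of replicates: (132.34 + 135.27 + 134.05 + 133.18 + 134.91 + 134.10 + 132.04 + 130.76 + 137.90) / 9 = 1204.55000 / 9 = 133.83889
Sum of squared deviations: (−1.49889)² + (+1.43111)² + (+0.21111)² + (−0.65889)² + (+1.07111)² + (+0.26111)² + (−1.79889)² + (−3.07889)² + (+4.06111)² = 35.19709
Variance = 35.19709 / 8 = 4.39964
SE* = √4.39964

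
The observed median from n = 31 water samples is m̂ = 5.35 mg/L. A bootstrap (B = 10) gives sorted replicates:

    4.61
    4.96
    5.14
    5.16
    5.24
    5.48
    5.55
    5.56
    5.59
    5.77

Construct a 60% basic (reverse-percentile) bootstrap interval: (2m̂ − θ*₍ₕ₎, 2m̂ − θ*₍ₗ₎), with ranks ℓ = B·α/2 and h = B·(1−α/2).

(5.14, 5.74)

Percentile endpoints at ranks 2 and 8: θ*₍2₎ = 4.96, θ*₍8₎ = 5.56.
Basic interval reflects these around m̂:
  lower = 2 × 5.35 − 5.56 = 5.14
  upper = 2 × 5.35 − 4.96 = 5.74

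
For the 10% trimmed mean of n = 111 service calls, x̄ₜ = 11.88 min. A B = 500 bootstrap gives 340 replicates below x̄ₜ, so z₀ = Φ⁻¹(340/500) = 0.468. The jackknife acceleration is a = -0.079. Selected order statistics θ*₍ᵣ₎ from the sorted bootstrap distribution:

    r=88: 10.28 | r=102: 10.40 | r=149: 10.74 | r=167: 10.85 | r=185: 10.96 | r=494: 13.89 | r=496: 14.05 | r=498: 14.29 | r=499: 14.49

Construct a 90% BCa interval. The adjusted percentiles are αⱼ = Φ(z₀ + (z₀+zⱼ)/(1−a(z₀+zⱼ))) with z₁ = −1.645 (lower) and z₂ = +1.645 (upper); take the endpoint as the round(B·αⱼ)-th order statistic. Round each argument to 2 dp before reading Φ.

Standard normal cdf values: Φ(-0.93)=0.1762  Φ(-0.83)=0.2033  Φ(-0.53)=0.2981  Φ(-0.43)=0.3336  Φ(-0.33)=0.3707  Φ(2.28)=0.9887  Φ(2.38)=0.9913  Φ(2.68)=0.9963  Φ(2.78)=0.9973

Lower: z₀ + z₁ = 0.468 + (-1.645) = -1.177; 1 − a(z₀+z₁) = 1 − (-0.079)(-1.177) = 0.9070; argument = 0.468 + (-1.177)/0.9070 = -0.8297 → -0.83.
α₁ = Φ(-0.83) = 0.2033; rank = round(500 × 0.2033) = 102; θ*₍102₎ = 10.40.
Upper: z₀ + z₂ = 2.113; 1 − a(z₀+z₂) = 1.1669; argument = 2.2787 → 2.28; α₂ = 0.9887; rank = 494; θ*₍494₎ = 13.89.

(10.40, 13.89)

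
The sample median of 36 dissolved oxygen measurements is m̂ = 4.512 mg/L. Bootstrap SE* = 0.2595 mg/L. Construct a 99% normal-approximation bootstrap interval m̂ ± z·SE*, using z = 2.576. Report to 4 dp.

Margin = 2.576 × 0.2595 = 0.66847
Interval: 4.512 ± 0.66847

(3.8435, 5.1805)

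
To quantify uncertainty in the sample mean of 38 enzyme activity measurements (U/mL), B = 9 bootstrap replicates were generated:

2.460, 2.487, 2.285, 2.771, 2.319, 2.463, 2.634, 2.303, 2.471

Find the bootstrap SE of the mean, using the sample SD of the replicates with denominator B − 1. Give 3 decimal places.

SE* = 0.159

Bootstrap SE is the standard deviation of the 9 replicate means.
Mean of replicates: (2.460 + 2.487 + 2.285 + 2.771 + 2.319 + 2.463 + 2.634 + 2.303 + 2.471) / 9 = 22.1930 / 9 = 2.4659
Sum of squared deviations: (−0.0059)² + (+0.0211)² + (−0.1809)² + (+0.3051)² + (−0.1469)² + (−0.0029)² + (+0.1681)² + (−0.1629)² + (+0.0051)² = 0.2027
Variance = 0.2027 / 8 = 0.0253
SE* = √0.0253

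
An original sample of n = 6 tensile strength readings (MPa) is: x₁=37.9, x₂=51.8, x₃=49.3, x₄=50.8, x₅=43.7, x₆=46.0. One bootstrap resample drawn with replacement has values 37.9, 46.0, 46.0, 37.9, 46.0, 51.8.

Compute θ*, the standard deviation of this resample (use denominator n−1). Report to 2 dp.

Mean = 44.2667; sum of squared deviations = 146.8333
s² = 146.8333 / 5 = 29.3667
s = √29.3667 = 5.42

θ* = 5.42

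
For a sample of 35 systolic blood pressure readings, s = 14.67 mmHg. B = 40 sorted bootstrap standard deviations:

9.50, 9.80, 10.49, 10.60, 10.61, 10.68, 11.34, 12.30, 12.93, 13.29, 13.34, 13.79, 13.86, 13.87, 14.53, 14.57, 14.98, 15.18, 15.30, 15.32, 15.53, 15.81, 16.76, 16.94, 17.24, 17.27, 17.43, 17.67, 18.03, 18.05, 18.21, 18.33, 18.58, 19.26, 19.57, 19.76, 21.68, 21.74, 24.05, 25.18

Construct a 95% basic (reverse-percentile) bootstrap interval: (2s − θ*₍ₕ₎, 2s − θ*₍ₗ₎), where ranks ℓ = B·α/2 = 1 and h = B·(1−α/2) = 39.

(5.29, 19.84)

Percentile endpoints at ranks 1 and 39: θ*₍1₎ = 9.50, θ*₍39₎ = 24.05.
Basic interval reflects these around s:
  lower = 2 × 14.67 − 24.05 = 5.29
  upper = 2 × 14.67 − 9.50 = 19.84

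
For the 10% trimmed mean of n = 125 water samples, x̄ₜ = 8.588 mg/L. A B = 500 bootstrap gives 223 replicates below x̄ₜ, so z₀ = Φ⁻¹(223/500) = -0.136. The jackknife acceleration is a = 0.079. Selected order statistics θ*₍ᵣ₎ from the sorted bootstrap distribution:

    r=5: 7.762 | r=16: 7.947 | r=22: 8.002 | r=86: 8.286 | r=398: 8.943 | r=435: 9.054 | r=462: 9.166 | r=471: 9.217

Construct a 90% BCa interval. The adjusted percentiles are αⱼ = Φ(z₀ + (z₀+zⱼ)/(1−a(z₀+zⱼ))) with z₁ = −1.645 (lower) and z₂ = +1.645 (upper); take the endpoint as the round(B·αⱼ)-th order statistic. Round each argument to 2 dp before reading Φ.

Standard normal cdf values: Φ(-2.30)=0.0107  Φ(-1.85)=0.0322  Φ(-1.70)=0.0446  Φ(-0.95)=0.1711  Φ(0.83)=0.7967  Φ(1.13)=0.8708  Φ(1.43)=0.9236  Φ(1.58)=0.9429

(8.002, 9.217)

Lower: z₀ + z₁ = -0.136 + (-1.645) = -1.781; 1 − a(z₀+z₁) = 1 − (0.079)(-1.781) = 1.1407; argument = -0.136 + (-1.781)/1.1407 = -1.6973 → -1.70.
α₁ = Φ(-1.70) = 0.0446; rank = round(500 × 0.0446) = 22; θ*₍22₎ = 8.002.
Upper: z₀ + z₂ = 1.509; 1 − a(z₀+z₂) = 0.8808; argument = 1.5772 → 1.58; α₂ = 0.9429; rank = 471; θ*₍471₎ = 9.217.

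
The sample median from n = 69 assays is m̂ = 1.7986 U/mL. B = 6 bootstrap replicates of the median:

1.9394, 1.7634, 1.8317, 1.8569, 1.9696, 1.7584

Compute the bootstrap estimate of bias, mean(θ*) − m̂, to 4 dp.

mean(θ*) = (1.9394 + 1.7634 + 1.8317 + 1.8569 + 1.9696 + 1.7584) / 6 = 1.85323
bias = 1.85323 − 1.7986

bias = +0.0546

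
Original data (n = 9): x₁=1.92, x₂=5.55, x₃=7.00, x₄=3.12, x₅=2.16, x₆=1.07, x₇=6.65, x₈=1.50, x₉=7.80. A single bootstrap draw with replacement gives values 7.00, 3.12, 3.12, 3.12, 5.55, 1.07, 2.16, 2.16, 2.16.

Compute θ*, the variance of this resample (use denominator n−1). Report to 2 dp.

θ* = 3.46

Mean = 3.2733; sum of squared deviations = 27.7150
s² = 27.7150 / 8 = 3.4644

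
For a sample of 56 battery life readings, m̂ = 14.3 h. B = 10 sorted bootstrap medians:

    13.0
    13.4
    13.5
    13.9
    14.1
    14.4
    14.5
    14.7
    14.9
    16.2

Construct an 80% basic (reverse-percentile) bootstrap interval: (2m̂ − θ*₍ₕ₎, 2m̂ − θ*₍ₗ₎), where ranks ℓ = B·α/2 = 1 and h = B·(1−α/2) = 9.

Percentile endpoints at ranks 1 and 9: θ*₍1₎ = 13.0, θ*₍9₎ = 14.9.
Basic interval reflects these around m̂:
  lower = 2 × 14.3 − 14.9 = 13.7
  upper = 2 × 14.3 − 13.0 = 15.6

(13.7, 15.6)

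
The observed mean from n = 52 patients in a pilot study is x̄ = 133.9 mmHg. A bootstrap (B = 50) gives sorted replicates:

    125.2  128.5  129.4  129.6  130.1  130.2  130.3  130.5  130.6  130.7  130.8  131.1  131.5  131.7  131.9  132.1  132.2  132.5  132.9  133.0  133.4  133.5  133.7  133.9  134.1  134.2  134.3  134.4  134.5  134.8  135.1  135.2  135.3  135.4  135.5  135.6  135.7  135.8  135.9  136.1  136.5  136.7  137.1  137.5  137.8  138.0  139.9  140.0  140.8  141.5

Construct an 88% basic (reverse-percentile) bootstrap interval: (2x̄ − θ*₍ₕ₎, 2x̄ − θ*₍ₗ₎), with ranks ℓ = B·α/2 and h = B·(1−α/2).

(127.9, 138.4)

Percentile endpoints at ranks 3 and 47: θ*₍3₎ = 129.4, θ*₍47₎ = 139.9.
Basic interval reflects these around x̄:
  lower = 2 × 133.9 − 139.9 = 127.9
  upper = 2 × 133.9 − 129.4 = 138.4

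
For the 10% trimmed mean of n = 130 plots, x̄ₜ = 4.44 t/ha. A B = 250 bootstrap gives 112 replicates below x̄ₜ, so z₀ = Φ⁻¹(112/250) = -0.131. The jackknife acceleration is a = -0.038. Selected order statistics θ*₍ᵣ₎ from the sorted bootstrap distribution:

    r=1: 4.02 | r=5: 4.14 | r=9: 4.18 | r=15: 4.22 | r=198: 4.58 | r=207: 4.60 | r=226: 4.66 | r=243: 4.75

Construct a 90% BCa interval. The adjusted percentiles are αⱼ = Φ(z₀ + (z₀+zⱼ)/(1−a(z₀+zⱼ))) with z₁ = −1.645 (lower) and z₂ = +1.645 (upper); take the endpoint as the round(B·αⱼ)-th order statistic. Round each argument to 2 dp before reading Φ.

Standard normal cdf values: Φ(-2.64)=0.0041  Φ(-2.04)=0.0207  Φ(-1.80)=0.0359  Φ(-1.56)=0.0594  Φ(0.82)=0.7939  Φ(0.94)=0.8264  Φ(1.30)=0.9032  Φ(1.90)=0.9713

(4.14, 4.66)

Lower: z₀ + z₁ = -0.131 + (-1.645) = -1.776; 1 − a(z₀+z₁) = 1 − (-0.038)(-1.776) = 0.9325; argument = -0.131 + (-1.776)/0.9325 = -2.0355 → -2.04.
α₁ = Φ(-2.04) = 0.0207; rank = round(250 × 0.0207) = 5; θ*₍5₎ = 4.14.
Upper: z₀ + z₂ = 1.514; 1 − a(z₀+z₂) = 1.0575; argument = 1.3006 → 1.30; α₂ = 0.9032; rank = 226; θ*₍226₎ = 4.66.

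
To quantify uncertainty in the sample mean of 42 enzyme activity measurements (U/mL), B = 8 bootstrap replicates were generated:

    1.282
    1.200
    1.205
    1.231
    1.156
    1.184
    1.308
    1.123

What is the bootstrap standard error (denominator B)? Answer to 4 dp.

Bootstrap SE is the standard deviation of the 8 replicate means.
Mean of replicates: (1.282 + 1.200 + 1.205 + 1.231 + 1.156 + 1.184 + 1.308 + 1.123) / 8 = 9.689000 / 8 = 1.211125
Sum of squared deviations: (+0.070875)² + (−0.011125)² + (−0.006125)² + (+0.019875)² + (−0.055125)² + (−0.027125)² + (+0.096875)² + (−0.088125)² = 0.026505
Variance = 0.026505 / 8 = 0.003313
SE* = √0.003313

SE* = 0.0576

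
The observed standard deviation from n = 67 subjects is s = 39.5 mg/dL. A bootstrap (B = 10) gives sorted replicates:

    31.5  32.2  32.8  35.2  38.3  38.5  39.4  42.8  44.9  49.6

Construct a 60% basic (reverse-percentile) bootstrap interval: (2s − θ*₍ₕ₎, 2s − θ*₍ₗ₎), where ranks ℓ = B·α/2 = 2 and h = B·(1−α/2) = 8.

(36.2, 46.8)

Percentile endpoints at ranks 2 and 8: θ*₍2₎ = 32.2, θ*₍8₎ = 42.8.
Basic interval reflects these around s:
  lower = 2 × 39.5 − 42.8 = 36.2
  upper = 2 × 39.5 − 32.2 = 46.8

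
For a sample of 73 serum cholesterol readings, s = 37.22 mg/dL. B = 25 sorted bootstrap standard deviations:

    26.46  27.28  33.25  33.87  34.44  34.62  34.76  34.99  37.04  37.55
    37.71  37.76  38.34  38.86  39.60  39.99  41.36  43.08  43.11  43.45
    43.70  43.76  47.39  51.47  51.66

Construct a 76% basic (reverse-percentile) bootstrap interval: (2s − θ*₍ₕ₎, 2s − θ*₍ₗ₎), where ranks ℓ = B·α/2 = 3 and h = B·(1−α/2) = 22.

(30.68, 41.19)

Percentile endpoints at ranks 3 and 22: θ*₍3₎ = 33.25, θ*₍22₎ = 43.76.
Basic interval reflects these around s:
  lower = 2 × 37.22 − 43.76 = 30.68
  upper = 2 × 37.22 − 33.25 = 41.19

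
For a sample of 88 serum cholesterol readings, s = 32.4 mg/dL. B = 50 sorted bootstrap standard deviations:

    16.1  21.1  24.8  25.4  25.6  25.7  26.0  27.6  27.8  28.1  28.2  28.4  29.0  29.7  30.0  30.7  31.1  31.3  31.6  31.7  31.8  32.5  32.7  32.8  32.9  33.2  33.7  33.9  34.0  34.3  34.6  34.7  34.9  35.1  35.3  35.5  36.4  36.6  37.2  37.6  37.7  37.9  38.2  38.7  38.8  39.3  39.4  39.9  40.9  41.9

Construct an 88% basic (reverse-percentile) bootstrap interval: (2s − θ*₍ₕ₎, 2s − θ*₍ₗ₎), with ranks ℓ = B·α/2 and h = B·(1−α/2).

Percentile endpoints at ranks 3 and 47: θ*₍3₎ = 24.8, θ*₍47₎ = 39.4.
Basic interval reflects these around s:
  lower = 2 × 32.4 − 39.4 = 25.4
  upper = 2 × 32.4 − 24.8 = 40.0

(25.4, 40.0)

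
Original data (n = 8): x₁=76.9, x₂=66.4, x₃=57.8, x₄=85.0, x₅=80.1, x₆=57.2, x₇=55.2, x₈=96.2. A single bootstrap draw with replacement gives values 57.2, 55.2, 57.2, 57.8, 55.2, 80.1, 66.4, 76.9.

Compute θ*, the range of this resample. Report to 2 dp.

Range = 80.1 − 55.2 = 24.90

θ* = 24.90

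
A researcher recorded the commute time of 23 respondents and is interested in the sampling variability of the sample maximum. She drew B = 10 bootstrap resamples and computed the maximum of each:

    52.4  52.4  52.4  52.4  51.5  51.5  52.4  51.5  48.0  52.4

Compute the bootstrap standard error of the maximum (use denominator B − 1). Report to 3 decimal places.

Bootstrap SE is the standard deviation of the 10 replicate maximums.
Mean of replicates: (52.4 + 52.4 + 52.4 + 52.4 + 51.5 + 51.5 + 52.4 + 51.5 + 48.0 + 52.4) / 10 = 516.9000 / 10 = 51.6900
Sum of squared deviations: (+0.7100)² + (+0.7100)² + (+0.7100)² + (+0.7100)² + (−0.1900)² + (−0.1900)² + (+0.7100)² + (−0.1900)² + (−3.6900)² + (+0.7100)² = 16.7490
Variance = 16.7490 / 9 = 1.8610
SE* = √1.8610

SE* = 1.364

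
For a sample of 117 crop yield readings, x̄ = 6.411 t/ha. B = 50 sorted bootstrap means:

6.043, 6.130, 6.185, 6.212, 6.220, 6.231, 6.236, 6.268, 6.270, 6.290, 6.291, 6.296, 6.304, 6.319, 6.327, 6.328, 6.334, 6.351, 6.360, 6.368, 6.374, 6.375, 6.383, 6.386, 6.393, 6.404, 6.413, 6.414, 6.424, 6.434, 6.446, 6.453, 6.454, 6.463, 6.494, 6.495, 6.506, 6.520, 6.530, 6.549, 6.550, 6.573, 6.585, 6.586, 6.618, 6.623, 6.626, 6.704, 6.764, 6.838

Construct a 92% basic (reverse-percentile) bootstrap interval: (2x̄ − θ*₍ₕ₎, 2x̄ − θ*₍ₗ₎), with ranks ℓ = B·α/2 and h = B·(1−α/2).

Percentile endpoints at ranks 2 and 48: θ*₍2₎ = 6.130, θ*₍48₎ = 6.704.
Basic interval reflects these around x̄:
  lower = 2 × 6.411 − 6.704 = 6.118
  upper = 2 × 6.411 − 6.130 = 6.692

(6.118, 6.692)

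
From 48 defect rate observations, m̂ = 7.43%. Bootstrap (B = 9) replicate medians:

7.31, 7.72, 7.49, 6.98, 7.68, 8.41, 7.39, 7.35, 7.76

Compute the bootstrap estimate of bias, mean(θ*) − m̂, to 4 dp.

bias = +0.1356

mean(θ*) = (7.31 + 7.72 + 7.49 + 6.98 + 7.68 + 8.41 + 7.39 + 7.35 + 7.76) / 9 = 7.56556
bias = 7.56556 − 7.43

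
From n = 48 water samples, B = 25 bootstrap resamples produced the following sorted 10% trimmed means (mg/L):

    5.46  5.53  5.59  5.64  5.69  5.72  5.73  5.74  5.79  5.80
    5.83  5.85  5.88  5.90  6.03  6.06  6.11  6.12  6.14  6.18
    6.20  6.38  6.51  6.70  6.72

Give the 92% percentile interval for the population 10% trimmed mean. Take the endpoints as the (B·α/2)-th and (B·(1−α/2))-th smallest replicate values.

(5.46, 6.70)

α = 0.08; lower rank = 25 × 0.040 = 1; upper rank = 25 × 0.960 = 24.
The 1st smallest replicate is 5.46; the 24th is 6.70.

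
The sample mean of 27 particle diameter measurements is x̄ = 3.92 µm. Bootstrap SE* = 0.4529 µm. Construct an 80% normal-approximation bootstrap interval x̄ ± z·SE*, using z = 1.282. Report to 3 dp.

Margin = 1.282 × 0.4529 = 0.5806
Interval: 3.92 ± 0.5806

(3.339, 4.501)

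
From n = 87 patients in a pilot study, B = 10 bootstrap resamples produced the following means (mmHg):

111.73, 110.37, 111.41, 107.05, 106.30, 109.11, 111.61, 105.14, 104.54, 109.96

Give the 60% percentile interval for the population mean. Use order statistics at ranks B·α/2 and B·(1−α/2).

Sorted replicates: 104.54, 105.14, 106.30, 107.05, 109.11, 109.96, 110.37, 111.41, 111.61, 111.73
α = 0.40; lower rank = 10 × 0.200 = 2; upper rank = 10 × 0.800 = 8.
The 2nd smallest replicate is 105.14; the 8th is 111.41.

(105.14, 111.41)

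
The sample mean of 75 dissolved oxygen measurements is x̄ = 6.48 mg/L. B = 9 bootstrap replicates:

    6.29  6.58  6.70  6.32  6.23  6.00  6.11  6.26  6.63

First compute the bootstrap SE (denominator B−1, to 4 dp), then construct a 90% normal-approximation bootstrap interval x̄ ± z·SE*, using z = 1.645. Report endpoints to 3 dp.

Mean of replicates = 6.3467; sum of squared deviations = 0.4608; SE* = √(0.4608/8) = 0.2400
Margin = 1.645 × 0.2400 = 0.3948
Interval: 6.48 ± 0.3948

(6.085, 6.875)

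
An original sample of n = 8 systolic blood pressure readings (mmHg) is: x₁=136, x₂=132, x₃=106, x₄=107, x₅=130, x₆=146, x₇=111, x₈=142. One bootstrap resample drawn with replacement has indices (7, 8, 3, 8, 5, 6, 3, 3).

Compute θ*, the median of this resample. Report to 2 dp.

Resample values: 111, 142, 106, 142, 130, 146, 106, 106.
Sorted: 106, 106, 106, 111, 130, 142, 142, 146
Median = average of the two middle values = 120.50

θ* = 120.50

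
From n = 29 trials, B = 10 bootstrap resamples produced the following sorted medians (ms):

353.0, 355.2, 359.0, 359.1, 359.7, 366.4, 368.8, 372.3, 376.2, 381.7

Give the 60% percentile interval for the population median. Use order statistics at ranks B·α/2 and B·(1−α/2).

α = 0.40; lower rank = 10 × 0.200 = 2; upper rank = 10 × 0.800 = 8.
The 2nd smallest replicate is 355.2; the 8th is 372.3.

(355.2, 372.3)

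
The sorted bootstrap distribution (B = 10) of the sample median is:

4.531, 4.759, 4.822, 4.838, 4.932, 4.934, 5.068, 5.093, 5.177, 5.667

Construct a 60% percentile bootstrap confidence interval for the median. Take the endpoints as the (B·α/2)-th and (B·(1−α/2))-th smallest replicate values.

α = 0.40; lower rank = 10 × 0.200 = 2; upper rank = 10 × 0.800 = 8.
The 2nd smallest replicate is 4.759; the 8th is 5.093.

(4.759, 5.093)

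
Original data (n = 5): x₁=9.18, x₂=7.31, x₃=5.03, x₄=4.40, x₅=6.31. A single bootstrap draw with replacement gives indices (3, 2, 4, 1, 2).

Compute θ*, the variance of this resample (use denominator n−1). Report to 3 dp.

Resample values: 5.03, 7.31, 4.40, 9.18, 7.31.
Mean = 6.6460; sum of squared deviations = 14.9589
s² = 14.9589 / 4 = 3.7397

θ* = 3.740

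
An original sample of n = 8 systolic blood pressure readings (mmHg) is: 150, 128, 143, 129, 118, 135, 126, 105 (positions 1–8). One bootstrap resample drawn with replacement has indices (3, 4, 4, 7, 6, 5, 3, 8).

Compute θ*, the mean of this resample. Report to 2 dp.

θ* = 128.50

Resample values: 143, 129, 129, 126, 135, 118, 143, 105.
Mean = (143 + 129 + 129 + 126 + 135 + 118 + 143 + 105) / 8 = 1028.0 / 8 = 128.50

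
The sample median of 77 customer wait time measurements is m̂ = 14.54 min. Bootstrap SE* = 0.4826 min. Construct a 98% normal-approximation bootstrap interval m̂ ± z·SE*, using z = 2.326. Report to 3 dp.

Margin = 2.326 × 0.4826 = 1.1225
Interval: 14.54 ± 1.1225

(13.417, 15.663)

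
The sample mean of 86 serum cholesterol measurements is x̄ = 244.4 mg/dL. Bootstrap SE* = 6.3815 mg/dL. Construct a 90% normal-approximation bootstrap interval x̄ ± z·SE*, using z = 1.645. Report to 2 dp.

Margin = 1.645 × 6.3815 = 10.498
Interval: 244.4 ± 10.498

(233.90, 254.90)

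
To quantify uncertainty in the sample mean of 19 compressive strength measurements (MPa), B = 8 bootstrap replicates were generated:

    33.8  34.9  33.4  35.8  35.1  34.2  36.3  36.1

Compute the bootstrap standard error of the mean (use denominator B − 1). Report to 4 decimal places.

SE* = 1.0810

Bootstrap SE is the standard deviation of the 8 replicate means.
Mean of replicates: (33.8 + 34.9 + 33.4 + 35.8 + 35.1 + 34.2 + 36.3 + 36.1) / 8 = 279.60000 / 8 = 34.95000
Sum of squared deviations: (−1.15000)² + (−0.05000)² + (−1.55000)² + (+0.85000)² + (+0.15000)² + (−0.75000)² + (+1.35000)² + (+1.15000)² = 8.18000
Variance = 8.18000 / 7 = 1.16857
SE* = √1.16857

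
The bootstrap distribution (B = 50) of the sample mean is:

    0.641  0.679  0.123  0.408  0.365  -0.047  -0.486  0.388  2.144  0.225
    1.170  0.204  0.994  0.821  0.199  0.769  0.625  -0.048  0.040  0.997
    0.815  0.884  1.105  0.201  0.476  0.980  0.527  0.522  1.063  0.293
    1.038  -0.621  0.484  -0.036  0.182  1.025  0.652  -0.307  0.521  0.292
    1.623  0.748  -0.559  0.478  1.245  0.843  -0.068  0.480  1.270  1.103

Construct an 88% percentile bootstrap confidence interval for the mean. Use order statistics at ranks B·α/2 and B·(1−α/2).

(-0.486, 1.245)

Sorted replicates: -0.621, -0.559, -0.486, -0.307, -0.068, -0.048, -0.047, -0.036, 0.040, 0.123, 0.182, 0.199, 0.201, 0.204, 0.225, 0.292, 0.293, 0.365, 0.388, 0.408, 0.476, 0.478, 0.480, 0.484, 0.521, 0.522, 0.527, 0.625, 0.641, 0.652, 0.679, 0.748, 0.769, 0.815, 0.821, 0.843, 0.884, 0.980, 0.994, 0.997, 1.025, 1.038, 1.063, 1.103, 1.105, 1.170, 1.245, 1.270, 1.623, 2.144
α = 0.12; lower rank = 50 × 0.060 = 3; upper rank = 50 × 0.940 = 47.
The 3rd smallest replicate is -0.486; the 47th is 1.245.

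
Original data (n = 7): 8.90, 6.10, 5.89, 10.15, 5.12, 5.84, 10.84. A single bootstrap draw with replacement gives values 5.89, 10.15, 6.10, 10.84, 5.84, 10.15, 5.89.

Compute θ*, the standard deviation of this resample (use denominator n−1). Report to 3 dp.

Mean = 7.8371; sum of squared deviations = 34.3047
s² = 34.3047 / 6 = 5.7175
s = √5.7175 = 2.391

θ* = 2.391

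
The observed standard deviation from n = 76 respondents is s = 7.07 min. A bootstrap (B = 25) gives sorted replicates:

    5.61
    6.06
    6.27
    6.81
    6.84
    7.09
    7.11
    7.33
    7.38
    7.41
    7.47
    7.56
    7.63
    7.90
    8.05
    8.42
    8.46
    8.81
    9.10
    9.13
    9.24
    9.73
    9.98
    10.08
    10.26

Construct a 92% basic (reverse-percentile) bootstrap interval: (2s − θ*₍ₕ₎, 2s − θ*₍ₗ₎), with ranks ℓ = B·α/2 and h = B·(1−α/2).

Percentile endpoints at ranks 1 and 24: θ*₍1₎ = 5.61, θ*₍24₎ = 10.08.
Basic interval reflects these around s:
  lower = 2 × 7.07 − 10.08 = 4.06
  upper = 2 × 7.07 − 5.61 = 8.53

(4.06, 8.53)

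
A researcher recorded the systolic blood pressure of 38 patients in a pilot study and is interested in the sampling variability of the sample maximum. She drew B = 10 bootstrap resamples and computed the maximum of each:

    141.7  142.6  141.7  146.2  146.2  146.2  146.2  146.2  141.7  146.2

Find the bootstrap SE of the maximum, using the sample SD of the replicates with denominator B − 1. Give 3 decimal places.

Bootstrap SE is the standard deviation of the 10 replicate maximums.
Mean of replicates: (141.7 + 142.6 + 141.7 + 146.2 + 146.2 + 146.2 + 146.2 + 146.2 + 141.7 + 146.2) / 10 = 1444.9000 / 10 = 144.4900
Sum of squared deviations: (−2.7900)² + (−1.8900)² + (−2.7900)² + (+1.7100)² + (+1.7100)² + (+1.7100)² + (+1.7100)² + (+1.7100)² + (−2.7900)² + (+1.7100)² = 44.4690
Variance = 44.4690 / 9 = 4.9410
SE* = √4.9410

SE* = 2.223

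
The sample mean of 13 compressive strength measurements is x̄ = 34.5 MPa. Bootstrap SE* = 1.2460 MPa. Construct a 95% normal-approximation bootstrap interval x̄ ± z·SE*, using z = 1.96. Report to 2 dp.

Margin = 1.96 × 1.2460 = 2.442
Interval: 34.5 ± 2.442

(32.06, 36.94)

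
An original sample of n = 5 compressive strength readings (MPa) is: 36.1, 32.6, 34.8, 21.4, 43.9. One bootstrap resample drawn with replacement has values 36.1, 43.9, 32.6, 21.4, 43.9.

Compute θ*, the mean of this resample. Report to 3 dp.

θ* = 35.580

Mean = (36.1 + 43.9 + 32.6 + 21.4 + 43.9) / 5 = 177.90 / 5 = 35.580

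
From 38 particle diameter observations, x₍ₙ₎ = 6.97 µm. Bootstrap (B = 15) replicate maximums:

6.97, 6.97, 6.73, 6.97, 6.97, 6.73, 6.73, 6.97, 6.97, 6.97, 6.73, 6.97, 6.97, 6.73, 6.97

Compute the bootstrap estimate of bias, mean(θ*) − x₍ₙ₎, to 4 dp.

mean(θ*) = (6.97 + 6.97 + 6.73 + 6.97 + 6.97 + 6.73 + 6.73 + 6.97 + 6.97 + 6.97 + 6.73 + 6.97 + 6.97 + 6.73 + 6.97) / 15 = 6.89000
bias = 6.89000 − 6.97

bias = −0.0800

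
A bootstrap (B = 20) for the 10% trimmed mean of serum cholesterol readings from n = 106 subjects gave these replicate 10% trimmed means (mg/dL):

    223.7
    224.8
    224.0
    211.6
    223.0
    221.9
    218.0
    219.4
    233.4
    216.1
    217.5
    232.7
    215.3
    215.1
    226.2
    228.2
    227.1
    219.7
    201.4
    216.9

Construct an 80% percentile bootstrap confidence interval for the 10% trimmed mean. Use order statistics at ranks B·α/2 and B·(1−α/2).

Sorted replicates: 201.4, 211.6, 215.1, 215.3, 216.1, 216.9, 217.5, 218.0, 219.4, 219.7, 221.9, 223.0, 223.7, 224.0, 224.8, 226.2, 227.1, 228.2, 232.7, 233.4
α = 0.20; lower rank = 20 × 0.100 = 2; upper rank = 20 × 0.900 = 18.
The 2nd smallest replicate is 211.6; the 18th is 228.2.

(211.6, 228.2)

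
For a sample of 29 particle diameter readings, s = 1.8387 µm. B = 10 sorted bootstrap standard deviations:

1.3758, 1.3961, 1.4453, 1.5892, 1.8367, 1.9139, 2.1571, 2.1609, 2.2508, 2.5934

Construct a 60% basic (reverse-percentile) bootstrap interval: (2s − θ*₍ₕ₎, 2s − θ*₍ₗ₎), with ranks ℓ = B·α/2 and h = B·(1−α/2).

(1.5165, 2.2813)

Percentile endpoints at ranks 2 and 8: θ*₍2₎ = 1.3961, θ*₍8₎ = 2.1609.
Basic interval reflects these around s:
  lower = 2 × 1.8387 − 2.1609 = 1.5165
  upper = 2 × 1.8387 − 1.3961 = 2.2813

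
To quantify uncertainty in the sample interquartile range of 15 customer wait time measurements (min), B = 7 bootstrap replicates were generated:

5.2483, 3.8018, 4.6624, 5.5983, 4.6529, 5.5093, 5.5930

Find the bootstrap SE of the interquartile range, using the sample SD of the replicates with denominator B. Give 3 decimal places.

SE* = 0.621

Bootstrap SE is the standard deviation of the 7 replicate interquartile ranges.
Mean of replicates: (5.2483 + 3.8018 + 4.6624 + 5.5983 + 4.6529 + 5.5093 + 5.5930) / 7 = 35.06600 / 7 = 5.00943
Sum of squared deviations: (+0.23887)² + (−1.20763)² + (−0.34703)² + (+0.58887)² + (−0.35653)² + (+0.49987)² + (+0.58357)² = 2.70016
Variance = 2.70016 / 7 = 0.38574
SE* = √0.38574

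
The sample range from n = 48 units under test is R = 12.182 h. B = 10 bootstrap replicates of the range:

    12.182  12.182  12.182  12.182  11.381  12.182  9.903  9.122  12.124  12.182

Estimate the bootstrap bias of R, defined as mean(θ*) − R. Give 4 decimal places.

mean(θ*) = (12.182 + 12.182 + 12.182 + 12.182 + 11.381 + 12.182 + 9.903 + 9.122 + 12.124 + 12.182) / 10 = 11.56220
bias = 11.56220 − 12.182

bias = −0.6198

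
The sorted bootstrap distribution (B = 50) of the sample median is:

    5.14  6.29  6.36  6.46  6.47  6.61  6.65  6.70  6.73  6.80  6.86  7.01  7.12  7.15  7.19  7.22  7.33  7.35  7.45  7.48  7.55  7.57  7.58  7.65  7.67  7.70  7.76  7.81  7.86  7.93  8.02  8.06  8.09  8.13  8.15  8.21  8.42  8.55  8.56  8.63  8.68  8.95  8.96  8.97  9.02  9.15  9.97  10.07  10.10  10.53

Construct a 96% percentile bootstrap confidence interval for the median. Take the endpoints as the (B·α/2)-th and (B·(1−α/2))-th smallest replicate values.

(5.14, 10.10)

α = 0.04; lower rank = 50 × 0.020 = 1; upper rank = 50 × 0.980 = 49.
The 1st smallest replicate is 5.14; the 49th is 10.10.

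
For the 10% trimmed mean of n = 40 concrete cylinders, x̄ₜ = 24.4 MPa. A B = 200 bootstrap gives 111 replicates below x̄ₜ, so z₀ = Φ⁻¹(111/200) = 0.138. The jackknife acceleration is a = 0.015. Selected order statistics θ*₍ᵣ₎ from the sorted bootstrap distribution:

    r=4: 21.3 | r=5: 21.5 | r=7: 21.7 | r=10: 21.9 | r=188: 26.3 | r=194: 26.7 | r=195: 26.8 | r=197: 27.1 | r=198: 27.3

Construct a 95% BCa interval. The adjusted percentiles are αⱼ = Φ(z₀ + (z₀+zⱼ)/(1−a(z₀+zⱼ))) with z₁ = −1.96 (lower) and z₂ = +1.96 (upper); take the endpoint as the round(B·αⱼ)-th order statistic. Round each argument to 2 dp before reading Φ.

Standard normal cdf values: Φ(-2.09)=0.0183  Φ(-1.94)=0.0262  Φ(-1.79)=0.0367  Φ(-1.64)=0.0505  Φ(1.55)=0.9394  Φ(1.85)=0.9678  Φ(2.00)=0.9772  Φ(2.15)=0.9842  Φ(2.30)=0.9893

(21.9, 27.3)

Lower: z₀ + z₁ = 0.138 + (-1.960) = -1.822; 1 − a(z₀+z₁) = 1 − (0.015)(-1.822) = 1.0273; argument = 0.138 + (-1.822)/1.0273 = -1.6355 → -1.64.
α₁ = Φ(-1.64) = 0.0505; rank = round(200 × 0.0505) = 10; θ*₍10₎ = 21.9.
Upper: z₀ + z₂ = 2.098; 1 − a(z₀+z₂) = 0.9685; argument = 2.3042 → 2.30; α₂ = 0.9893; rank = 198; θ*₍198₎ = 27.3.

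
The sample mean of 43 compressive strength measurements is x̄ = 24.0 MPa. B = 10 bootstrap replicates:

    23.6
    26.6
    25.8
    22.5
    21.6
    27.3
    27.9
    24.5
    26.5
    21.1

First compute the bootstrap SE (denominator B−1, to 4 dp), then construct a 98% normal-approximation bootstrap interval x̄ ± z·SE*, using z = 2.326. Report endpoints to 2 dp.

Mean of replicates = 24.7400; sum of squared deviations = 53.7040; SE* = √(53.7040/9) = 2.4428
Margin = 2.326 × 2.4428 = 5.682
Interval: 24.0 ± 5.682

(18.32, 29.68)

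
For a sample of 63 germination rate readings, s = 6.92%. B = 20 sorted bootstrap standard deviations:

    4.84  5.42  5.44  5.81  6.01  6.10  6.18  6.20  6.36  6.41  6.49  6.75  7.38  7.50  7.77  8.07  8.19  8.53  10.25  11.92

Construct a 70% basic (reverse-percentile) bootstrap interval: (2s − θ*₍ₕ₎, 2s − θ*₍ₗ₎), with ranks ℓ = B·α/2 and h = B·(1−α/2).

(5.65, 8.40)

Percentile endpoints at ranks 3 and 17: θ*₍3₎ = 5.44, θ*₍17₎ = 8.19.
Basic interval reflects these around s:
  lower = 2 × 6.92 − 8.19 = 5.65
  upper = 2 × 6.92 − 5.44 = 8.40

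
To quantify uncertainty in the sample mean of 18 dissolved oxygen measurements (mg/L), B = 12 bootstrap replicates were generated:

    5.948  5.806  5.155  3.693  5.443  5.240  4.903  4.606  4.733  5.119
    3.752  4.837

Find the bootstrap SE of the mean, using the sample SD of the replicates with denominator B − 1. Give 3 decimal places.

SE* = 0.695

Bootstrap SE is the standard deviation of the 12 replicate means.
Mean of replicates: (5.948 + 5.806 + 5.155 + 3.693 + 5.443 + 5.240 + 4.903 + 4.606 + 4.733 + 5.119 + 3.752 + 4.837) / 12 = 59.2350 / 12 = 4.9363
Sum of squared deviations: (+1.0118)² + (+0.8697)² + (+0.2188)² + (−1.2433)² + (+0.5067)² + (+0.3037)² + (−0.0333)² + (−0.3303)² + (−0.2033)² + (+0.1827)² + (−1.1843)² + (−0.0993)² = 5.3199
Variance = 5.3199 / 11 = 0.4836
SE* = √0.4836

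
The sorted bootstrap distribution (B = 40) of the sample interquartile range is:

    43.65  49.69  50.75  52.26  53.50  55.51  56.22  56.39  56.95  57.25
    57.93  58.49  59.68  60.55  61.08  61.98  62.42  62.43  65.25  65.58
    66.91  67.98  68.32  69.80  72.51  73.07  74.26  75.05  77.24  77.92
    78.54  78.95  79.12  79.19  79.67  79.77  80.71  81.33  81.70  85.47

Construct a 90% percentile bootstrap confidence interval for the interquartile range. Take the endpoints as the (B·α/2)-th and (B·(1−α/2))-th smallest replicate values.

α = 0.10; lower rank = 40 × 0.050 = 2; upper rank = 40 × 0.950 = 38.
The 2nd smallest replicate is 49.69; the 38th is 81.33.

(49.69, 81.33)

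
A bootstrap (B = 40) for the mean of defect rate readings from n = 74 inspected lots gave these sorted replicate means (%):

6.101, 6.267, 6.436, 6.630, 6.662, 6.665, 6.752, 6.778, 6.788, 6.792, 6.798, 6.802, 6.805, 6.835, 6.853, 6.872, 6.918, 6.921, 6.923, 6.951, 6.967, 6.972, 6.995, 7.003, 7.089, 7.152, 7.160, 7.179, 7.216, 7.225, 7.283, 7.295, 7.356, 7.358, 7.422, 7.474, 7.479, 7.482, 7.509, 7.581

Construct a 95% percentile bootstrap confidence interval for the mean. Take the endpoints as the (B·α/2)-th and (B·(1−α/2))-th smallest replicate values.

(6.101, 7.509)

α = 0.05; lower rank = 40 × 0.025 = 1; upper rank = 40 × 0.975 = 39.
The 1st smallest replicate is 6.101; the 39th is 7.509.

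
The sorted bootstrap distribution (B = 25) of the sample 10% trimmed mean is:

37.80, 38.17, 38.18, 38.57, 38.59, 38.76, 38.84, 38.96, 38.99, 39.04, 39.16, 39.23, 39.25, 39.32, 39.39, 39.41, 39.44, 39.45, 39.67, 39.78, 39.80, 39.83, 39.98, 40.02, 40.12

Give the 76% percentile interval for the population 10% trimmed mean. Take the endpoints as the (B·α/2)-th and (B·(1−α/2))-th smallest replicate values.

α = 0.24; lower rank = 25 × 0.120 = 3; upper rank = 25 × 0.880 = 22.
The 3rd smallest replicate is 38.18; the 22nd is 39.83.

(38.18, 39.83)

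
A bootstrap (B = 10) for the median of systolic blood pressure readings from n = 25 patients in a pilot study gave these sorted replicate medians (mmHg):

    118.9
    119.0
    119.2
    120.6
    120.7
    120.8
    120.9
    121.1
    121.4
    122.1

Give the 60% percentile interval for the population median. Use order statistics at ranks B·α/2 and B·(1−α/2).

α = 0.40; lower rank = 10 × 0.200 = 2; upper rank = 10 × 0.800 = 8.
The 2nd smallest replicate is 119.0; the 8th is 121.1.

(119.0, 121.1)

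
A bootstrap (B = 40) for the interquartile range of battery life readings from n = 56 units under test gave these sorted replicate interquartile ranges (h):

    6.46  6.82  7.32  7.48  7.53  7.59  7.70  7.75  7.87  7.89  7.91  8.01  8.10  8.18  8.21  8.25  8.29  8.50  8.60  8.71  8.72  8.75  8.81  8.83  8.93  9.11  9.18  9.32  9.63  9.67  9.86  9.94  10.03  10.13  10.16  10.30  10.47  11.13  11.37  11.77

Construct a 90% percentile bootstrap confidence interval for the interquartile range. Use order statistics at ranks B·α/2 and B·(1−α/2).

(6.82, 11.13)

α = 0.10; lower rank = 40 × 0.050 = 2; upper rank = 40 × 0.950 = 38.
The 2nd smallest replicate is 6.82; the 38th is 11.13.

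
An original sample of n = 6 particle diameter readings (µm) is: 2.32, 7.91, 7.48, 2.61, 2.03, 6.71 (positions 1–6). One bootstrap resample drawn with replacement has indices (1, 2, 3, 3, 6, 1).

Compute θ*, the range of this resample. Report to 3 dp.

Resample values: 2.32, 7.91, 7.48, 7.48, 6.71, 2.32.
Range = 7.91 − 2.32 = 5.590

θ* = 5.590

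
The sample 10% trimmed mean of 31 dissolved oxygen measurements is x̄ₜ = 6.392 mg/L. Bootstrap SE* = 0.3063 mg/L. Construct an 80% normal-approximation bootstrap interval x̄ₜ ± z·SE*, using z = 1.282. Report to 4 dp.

Margin = 1.282 × 0.3063 = 0.39268
Interval: 6.392 ± 0.39268

(5.9993, 6.7847)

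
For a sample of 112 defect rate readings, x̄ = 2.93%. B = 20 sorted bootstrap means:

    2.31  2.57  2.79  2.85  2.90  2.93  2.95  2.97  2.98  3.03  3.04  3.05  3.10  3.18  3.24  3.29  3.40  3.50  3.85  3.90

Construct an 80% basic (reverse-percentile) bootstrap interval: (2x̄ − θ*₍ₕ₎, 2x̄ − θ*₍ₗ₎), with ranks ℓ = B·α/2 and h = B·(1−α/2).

Percentile endpoints at ranks 2 and 18: θ*₍2₎ = 2.57, θ*₍18₎ = 3.50.
Basic interval reflects these around x̄:
  lower = 2 × 2.93 − 3.50 = 2.36
  upper = 2 × 2.93 − 2.57 = 3.29

(2.36, 3.29)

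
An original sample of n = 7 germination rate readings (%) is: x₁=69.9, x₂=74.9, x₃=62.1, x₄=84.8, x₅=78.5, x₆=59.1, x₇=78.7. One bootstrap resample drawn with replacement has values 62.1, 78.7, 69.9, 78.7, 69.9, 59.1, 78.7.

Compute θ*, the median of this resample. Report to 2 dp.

θ* = 69.90

Sorted: 59.1, 62.1, 69.9, 69.9, 78.7, 78.7, 78.7
Median = middle value = 69.90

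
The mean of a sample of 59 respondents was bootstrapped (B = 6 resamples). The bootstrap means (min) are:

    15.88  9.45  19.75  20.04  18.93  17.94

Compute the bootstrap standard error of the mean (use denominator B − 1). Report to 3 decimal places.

Bootstrap SE is the standard deviation of the 6 replicate means.
Mean of replicates: (15.88 + 9.45 + 19.75 + 20.04 + 18.93 + 17.94) / 6 = 101.9900 / 6 = 16.9983
Sum of squared deviations: (−1.1183)² + (−7.5483)² + (+2.7517)² + (+3.0417)² + (+1.9317)² + (+0.9417)² = 79.6695
Variance = 79.6695 / 5 = 15.9339
SE* = √15.9339

SE* = 3.992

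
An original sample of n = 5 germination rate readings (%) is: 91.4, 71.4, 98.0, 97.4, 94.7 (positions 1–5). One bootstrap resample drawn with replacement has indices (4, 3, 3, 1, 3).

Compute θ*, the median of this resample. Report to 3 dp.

Resample values: 97.4, 98.0, 98.0, 91.4, 98.0.
Sorted: 91.4, 97.4, 98.0, 98.0, 98.0
Median = middle value = 98.000

θ* = 98.000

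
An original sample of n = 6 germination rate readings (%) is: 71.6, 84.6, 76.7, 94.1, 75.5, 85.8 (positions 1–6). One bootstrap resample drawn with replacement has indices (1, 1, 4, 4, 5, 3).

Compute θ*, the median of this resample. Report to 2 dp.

Resample values: 71.6, 71.6, 94.1, 94.1, 75.5, 76.7.
Sorted: 71.6, 71.6, 75.5, 76.7, 94.1, 94.1
Median = average of the two middle values = 76.10

θ* = 76.10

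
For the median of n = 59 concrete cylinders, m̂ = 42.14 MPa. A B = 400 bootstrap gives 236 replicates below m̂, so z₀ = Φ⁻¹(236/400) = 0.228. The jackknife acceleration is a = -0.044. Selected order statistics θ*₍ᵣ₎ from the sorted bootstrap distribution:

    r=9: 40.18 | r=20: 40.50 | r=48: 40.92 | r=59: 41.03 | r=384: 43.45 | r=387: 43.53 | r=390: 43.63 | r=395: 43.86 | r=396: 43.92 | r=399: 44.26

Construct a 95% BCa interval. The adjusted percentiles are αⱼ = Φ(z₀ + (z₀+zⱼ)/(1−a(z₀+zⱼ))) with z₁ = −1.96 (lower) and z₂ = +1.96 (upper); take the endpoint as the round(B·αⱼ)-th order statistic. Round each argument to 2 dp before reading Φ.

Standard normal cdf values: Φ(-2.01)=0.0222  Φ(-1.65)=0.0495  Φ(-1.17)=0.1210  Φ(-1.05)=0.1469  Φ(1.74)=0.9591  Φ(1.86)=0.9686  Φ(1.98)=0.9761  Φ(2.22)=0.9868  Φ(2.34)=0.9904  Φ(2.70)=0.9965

Lower: z₀ + z₁ = 0.228 + (-1.960) = -1.732; 1 − a(z₀+z₁) = 1 − (-0.044)(-1.732) = 0.9238; argument = 0.228 + (-1.732)/0.9238 = -1.6469 → -1.65.
α₁ = Φ(-1.65) = 0.0495; rank = round(400 × 0.0495) = 20; θ*₍20₎ = 40.50.
Upper: z₀ + z₂ = 2.188; 1 − a(z₀+z₂) = 1.0963; argument = 2.2239 → 2.22; α₂ = 0.9868; rank = 395; θ*₍395₎ = 43.86.

(40.50, 43.86)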